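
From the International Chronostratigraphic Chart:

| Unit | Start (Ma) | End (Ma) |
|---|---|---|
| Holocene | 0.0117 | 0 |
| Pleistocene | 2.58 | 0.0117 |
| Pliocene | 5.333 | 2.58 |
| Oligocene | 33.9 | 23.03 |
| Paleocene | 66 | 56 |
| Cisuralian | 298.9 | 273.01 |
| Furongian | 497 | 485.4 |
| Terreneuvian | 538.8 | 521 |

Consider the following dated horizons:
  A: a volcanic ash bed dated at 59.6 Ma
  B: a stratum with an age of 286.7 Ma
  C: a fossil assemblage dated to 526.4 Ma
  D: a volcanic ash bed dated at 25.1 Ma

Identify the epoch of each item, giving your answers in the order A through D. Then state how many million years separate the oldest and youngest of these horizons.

A: 59.6 Ma lies in 66–56 Ma, so Paleocene.
B: 286.7 Ma lies in 298.9–273.01 Ma, so Cisuralian.
C: 526.4 Ma lies in 538.8–521 Ma, so Terreneuvian.
D: 25.1 Ma lies in 33.9–23.03 Ma, so Oligocene.
Oldest = 526.4 Ma, youngest = 25.1 Ma → span 501.3 Myr.

A — Paleocene; B — Cisuralian; C — Terreneuvian; D — Oligocene; span 501.3 million years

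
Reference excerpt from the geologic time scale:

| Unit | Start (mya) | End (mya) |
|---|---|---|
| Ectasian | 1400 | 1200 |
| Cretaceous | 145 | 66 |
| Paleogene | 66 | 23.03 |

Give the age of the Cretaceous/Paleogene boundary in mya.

The Cretaceous ends and the Paleogene begins at 66 mya.

66 mya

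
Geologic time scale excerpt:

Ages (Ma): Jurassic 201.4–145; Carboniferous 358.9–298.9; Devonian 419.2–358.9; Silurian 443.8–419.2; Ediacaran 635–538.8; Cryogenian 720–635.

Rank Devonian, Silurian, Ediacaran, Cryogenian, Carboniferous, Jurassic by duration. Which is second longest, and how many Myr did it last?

Start − end for each: Devonian 419.2 − 358.9 = 60.3; Silurian 443.8 − 419.2 = 24.6; Ediacaran 635 − 538.8 = 96.2; Cryogenian 720 − 635 = 85; Carboniferous 358.9 − 298.9 = 60; Jurassic 201.4 − 145 = 56.4.
Ranking these from longest: Ediacaran > Cryogenian > Devonian > Carboniferous > Jurassic > Silurian.
Position 2 in that ranking is Cryogenian, which lasted 85 Myr.

Cryogenian, 85 million years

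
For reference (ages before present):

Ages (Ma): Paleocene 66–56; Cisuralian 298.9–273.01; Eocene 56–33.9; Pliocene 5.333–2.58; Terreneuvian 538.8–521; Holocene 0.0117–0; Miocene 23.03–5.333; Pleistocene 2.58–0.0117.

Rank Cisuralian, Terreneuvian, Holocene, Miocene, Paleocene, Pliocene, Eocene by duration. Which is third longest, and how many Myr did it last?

Terreneuvian, 17.8 million years

Start − end for each: Cisuralian 298.9 − 273.01 = 25.89; Terreneuvian 538.8 − 521 = 17.8; Holocene 0.0117 − 0 = 0.0117; Miocene 23.03 − 5.333 = 17.697; Paleocene 66 − 56 = 10; Pliocene 5.333 − 2.58 = 2.753; Eocene 56 − 33.9 = 22.1.
Ranking these from longest: Cisuralian > Eocene > Terreneuvian > Miocene > Paleocene > Pliocene > Holocene.
Position 3 in that ranking is Terreneuvian, which lasted 17.8 Myr.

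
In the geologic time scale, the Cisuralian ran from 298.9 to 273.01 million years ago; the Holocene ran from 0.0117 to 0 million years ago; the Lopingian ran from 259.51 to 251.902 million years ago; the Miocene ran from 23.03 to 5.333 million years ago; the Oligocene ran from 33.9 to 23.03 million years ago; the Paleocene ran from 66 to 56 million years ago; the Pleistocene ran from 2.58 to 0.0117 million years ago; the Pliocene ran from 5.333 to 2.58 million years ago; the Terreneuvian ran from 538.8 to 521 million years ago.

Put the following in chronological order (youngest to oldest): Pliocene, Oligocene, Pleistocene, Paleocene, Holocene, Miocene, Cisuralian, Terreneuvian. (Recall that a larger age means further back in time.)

Holocene, then Pleistocene, then Pliocene, then Miocene, then Oligocene, then Paleocene, then Cisuralian, then Terreneuvian

Sorting by start age (ascending Ma, since larger Ma = older): Holocene began 0.0117, Pleistocene began 2.58, Pliocene began 5.333, Miocene began 23.03, Oligocene began 33.9, Paleocene began 66, Cisuralian began 298.9, Terreneuvian began 538.8.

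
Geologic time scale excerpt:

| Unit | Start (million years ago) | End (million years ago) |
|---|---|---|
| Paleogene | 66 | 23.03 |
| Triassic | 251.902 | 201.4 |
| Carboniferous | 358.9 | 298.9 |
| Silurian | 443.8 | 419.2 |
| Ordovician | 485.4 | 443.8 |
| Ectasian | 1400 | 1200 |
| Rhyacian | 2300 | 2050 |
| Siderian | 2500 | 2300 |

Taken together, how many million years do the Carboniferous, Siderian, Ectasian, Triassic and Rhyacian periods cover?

760.502 million years

Each duration: Carboniferous = 60; Siderian = 200; Ectasian = 200; Triassic = 50.502; Rhyacian = 250.
Sum: 60 + 200 + 200 + 50.502 + 250 = 760.502 Myr.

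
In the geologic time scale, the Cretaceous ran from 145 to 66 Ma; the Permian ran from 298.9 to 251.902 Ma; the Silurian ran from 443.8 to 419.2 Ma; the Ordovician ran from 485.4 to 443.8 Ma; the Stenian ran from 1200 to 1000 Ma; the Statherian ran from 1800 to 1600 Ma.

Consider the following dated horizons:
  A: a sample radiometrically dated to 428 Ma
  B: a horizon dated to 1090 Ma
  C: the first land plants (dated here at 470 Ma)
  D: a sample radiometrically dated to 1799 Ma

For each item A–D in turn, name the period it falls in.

A: 428 Ma lies in 443.8–419.2 Ma, so Silurian.
B: 1090 Ma lies in 1200–1000 Ma, so Stenian.
C: 470 Ma lies in 485.4–443.8 Ma, so Ordovician.
D: 1799 Ma lies in 1800–1600 Ma, so Statherian.

A — Silurian; B — Stenian; C — Ordovician; D — Statherian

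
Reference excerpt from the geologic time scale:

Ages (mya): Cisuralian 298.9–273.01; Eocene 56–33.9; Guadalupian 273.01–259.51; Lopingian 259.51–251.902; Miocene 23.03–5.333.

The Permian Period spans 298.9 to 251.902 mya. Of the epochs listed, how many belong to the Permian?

Epochs inside 298.9–251.902 Ma: Cisuralian, Guadalupian, Lopingian — 3 in total.

3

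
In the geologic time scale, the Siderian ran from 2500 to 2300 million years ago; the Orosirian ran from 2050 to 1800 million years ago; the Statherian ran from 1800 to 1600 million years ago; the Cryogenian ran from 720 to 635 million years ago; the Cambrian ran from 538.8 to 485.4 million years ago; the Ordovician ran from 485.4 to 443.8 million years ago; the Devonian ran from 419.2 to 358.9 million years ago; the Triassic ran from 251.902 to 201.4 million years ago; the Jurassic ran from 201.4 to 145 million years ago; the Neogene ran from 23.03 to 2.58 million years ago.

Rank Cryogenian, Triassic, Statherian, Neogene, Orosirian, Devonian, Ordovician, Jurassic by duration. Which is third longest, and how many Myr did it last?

Cryogenian, 85 million years

Durations: Cryogenian 85; Triassic 50.502; Statherian 200; Neogene 20.45; Orosirian 250; Devonian 60.3; Ordovician 41.6; Jurassic 56.4 Myr.
Sorted longest-first: Orosirian (250), Statherian (200), Cryogenian (85), Devonian (60.3), Jurassic (56.4), Triassic (50.502), Ordovician (41.6), Neogene (20.45).
The third longest is Cryogenian at 85 Myr.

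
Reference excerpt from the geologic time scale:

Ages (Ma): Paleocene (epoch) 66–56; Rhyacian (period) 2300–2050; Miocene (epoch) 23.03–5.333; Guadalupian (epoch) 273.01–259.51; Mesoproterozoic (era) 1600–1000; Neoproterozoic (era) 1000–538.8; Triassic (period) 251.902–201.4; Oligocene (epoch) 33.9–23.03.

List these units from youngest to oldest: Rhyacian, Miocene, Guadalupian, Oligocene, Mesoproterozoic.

Sorting by start age (ascending Ma, since larger Ma = older): Miocene start 23.03, Oligocene start 33.9, Guadalupian start 273.01, Mesoproterozoic start 1600, Rhyacian start 2300.

Miocene, then Oligocene, then Guadalupian, then Mesoproterozoic, then Rhyacian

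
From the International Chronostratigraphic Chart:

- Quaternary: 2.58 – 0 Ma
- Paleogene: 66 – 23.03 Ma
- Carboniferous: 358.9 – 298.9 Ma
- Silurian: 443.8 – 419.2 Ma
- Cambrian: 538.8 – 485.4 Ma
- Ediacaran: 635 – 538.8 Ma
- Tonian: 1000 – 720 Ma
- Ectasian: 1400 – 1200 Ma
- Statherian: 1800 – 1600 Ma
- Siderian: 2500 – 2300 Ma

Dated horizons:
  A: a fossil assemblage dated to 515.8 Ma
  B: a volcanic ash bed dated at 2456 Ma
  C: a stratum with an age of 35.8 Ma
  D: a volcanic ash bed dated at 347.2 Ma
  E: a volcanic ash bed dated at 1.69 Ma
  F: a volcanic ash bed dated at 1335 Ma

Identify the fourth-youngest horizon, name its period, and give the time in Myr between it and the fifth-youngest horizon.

Smaller Ma means younger, so youngest first: E 1.69 < C 35.8 < D 347.2 < A 515.8 < F 1335 < B 2456.
Counting 4 along gives A (515.8 Ma); the excerpt puts that inside the Cambrian, 538.8–485.4 Ma.
Next in line is F (1335 Ma), and 1335 − 515.8 = 819.2 Myr.

A, in the Cambrian; 819.2 million years to F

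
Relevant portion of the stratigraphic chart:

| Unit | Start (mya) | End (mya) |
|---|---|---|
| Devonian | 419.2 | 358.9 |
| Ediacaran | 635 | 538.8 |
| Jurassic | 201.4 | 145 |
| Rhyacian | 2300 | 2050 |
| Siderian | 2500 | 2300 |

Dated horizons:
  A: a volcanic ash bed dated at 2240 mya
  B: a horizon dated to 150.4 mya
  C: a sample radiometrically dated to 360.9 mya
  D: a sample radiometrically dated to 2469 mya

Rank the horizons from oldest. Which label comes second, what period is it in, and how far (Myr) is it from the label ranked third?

A, in the Rhyacian; 1879.1 million years to C

Larger Ma means older, so oldest first: D 2469 > A 2240 > C 360.9 > B 150.4.
Counting 2 along gives A (2240 Ma); the excerpt puts that inside the Rhyacian, 2300–2050 Ma.
Next in line is C (360.9 Ma), and 2240 − 360.9 = 1879.1 Myr.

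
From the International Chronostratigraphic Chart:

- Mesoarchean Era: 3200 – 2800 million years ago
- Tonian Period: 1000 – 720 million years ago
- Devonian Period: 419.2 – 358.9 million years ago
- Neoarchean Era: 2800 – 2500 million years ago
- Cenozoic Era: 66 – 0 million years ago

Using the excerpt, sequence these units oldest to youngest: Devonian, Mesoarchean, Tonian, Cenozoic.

Mesoarchean → Tonian → Devonian → Cenozoic

Sorting by start age (descending Ma, since larger Ma = older): Mesoarchean start 3200, Tonian start 1000, Devonian start 419.2, Cenozoic start 66.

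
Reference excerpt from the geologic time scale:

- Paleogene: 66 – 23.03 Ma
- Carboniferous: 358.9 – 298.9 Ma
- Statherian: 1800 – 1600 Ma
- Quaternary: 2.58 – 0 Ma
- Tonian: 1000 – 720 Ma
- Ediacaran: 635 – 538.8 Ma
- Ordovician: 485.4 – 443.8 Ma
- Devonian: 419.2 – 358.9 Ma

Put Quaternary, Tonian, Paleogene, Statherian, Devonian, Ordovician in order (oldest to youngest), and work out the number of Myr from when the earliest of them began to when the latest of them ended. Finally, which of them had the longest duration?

Statherian → Tonian → Ordovician → Devonian → Paleogene → Quaternary; total span 1800 Myr; longest is Tonian

Start ages (Ma): Statherian 1800, Tonian 1000, Ordovician 485.4, Devonian 419.2, Paleogene 66, Quaternary 2.58.
Ordered oldest to youngest: Statherian, Tonian, Ordovician, Devonian, Paleogene, Quaternary.
Span = 1800 − 0 = 1800 Myr.
Durations: Ordovician 41.6, Statherian 200, Quaternary 2.58, Devonian 60.3, Tonian 280, Paleogene 42.97 → longest is Tonian (280 Myr).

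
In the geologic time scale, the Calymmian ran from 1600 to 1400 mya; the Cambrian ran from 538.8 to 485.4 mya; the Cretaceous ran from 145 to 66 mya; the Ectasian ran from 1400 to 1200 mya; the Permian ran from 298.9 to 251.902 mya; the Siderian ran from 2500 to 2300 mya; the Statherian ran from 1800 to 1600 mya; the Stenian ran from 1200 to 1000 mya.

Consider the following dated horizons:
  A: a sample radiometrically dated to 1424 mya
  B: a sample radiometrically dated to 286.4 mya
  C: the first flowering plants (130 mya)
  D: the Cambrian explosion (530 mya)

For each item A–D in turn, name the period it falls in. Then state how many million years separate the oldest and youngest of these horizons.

Match each age against the start–end ranges in the excerpt: A = 1424 Ma → Calymmian (1600–1400); B = 286.4 Ma → Permian (298.9–251.902); C = 130 Ma → Cretaceous (145–66); D = 530 Ma → Cambrian (538.8–485.4).
The largest age is 1424 Ma and the smallest is 130 Ma; their difference is 1294 Myr.

A — Calymmian; B — Permian; C — Cretaceous; D — Cambrian; span 1294 million years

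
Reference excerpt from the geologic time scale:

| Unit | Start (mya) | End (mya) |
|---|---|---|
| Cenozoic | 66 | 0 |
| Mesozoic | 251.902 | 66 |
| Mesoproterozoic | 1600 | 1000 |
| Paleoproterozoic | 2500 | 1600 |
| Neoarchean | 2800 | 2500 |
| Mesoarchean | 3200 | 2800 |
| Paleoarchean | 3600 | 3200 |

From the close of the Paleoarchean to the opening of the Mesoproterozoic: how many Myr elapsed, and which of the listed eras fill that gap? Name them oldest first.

1600 million years; Mesoarchean, Neoarchean, Paleoproterozoic

The Paleoarchean closes at 3200 Ma and the Mesoproterozoic opens at 1600 Ma, so the interval is 3200 − 1600 = 1600 Myr.
An era fits inside if it starts at or after 3200 Ma and ends at or before 1600 Ma; oldest first that gives Mesoarchean, Neoarchean, Paleoproterozoic.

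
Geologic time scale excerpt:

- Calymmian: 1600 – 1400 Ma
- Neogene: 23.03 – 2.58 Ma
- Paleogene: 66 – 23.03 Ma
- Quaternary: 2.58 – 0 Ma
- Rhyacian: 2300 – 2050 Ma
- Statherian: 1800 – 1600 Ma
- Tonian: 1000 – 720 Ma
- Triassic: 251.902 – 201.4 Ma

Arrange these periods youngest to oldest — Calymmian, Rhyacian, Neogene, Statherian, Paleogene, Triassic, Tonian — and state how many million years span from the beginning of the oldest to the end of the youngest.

Start ages (Ma): Rhyacian 2300, Statherian 1800, Calymmian 1600, Tonian 1000, Triassic 251.902, Paleogene 66, Neogene 23.03.
Ordered youngest to oldest: Neogene, Paleogene, Triassic, Tonian, Calymmian, Statherian, Rhyacian.
Span = 2300 − 2.58 = 2297.42 Myr.

Neogene, Paleogene, Triassic, Tonian, Calymmian, Statherian, Rhyacian; total span 2297.42 Myr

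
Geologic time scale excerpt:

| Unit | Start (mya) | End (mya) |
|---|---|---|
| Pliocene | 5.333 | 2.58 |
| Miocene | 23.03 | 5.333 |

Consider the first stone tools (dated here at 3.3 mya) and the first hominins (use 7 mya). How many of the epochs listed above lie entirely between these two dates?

0

Checking each listed span, none has both start < 7 Ma and end > 3.3 Ma — every epoch straddles one of the two dates or lies outside them — so the count is 0.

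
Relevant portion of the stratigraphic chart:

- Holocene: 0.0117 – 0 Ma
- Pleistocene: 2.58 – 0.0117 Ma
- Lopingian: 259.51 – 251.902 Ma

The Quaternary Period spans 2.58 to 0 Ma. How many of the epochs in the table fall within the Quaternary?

Epochs inside 2.58–0 Ma: Pleistocene, Holocene — 2 in total.

2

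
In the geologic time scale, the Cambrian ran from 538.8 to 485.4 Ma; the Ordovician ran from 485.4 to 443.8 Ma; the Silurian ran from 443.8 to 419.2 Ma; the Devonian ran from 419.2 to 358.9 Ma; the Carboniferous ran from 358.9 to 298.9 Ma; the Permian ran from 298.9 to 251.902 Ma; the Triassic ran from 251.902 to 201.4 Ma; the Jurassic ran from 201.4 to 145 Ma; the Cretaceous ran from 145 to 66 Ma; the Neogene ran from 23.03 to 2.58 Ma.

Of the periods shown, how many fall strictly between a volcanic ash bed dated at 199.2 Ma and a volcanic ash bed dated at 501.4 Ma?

6

501.4 Ma sits inside the Cambrian (538.8–485.4) and 199.2 Ma inside the Jurassic (201.4–145); neither of those is wholly between the two dates.
The listed periods lying completely between them are Ordovician, Silurian, Devonian, Carboniferous, Permian, Triassic — 6 in all.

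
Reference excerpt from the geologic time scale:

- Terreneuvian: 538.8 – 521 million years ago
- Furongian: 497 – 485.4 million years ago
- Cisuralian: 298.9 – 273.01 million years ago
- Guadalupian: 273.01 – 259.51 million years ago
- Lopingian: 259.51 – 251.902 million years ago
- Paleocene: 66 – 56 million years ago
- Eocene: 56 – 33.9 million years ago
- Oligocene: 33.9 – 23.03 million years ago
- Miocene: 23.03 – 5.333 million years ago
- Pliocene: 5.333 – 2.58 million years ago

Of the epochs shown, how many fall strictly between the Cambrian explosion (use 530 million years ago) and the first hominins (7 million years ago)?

7

The older date is 530 Ma and the younger is 7 Ma.
Epochs with start < 530 and end > 7 Ma: Furongian (497–485.4), Cisuralian (298.9–273.01), Guadalupian (273.01–259.51), Lopingian (259.51–251.902), Paleocene (66–56), Eocene (56–33.9), Oligocene (33.9–23.03).
That is 7 complete epochs.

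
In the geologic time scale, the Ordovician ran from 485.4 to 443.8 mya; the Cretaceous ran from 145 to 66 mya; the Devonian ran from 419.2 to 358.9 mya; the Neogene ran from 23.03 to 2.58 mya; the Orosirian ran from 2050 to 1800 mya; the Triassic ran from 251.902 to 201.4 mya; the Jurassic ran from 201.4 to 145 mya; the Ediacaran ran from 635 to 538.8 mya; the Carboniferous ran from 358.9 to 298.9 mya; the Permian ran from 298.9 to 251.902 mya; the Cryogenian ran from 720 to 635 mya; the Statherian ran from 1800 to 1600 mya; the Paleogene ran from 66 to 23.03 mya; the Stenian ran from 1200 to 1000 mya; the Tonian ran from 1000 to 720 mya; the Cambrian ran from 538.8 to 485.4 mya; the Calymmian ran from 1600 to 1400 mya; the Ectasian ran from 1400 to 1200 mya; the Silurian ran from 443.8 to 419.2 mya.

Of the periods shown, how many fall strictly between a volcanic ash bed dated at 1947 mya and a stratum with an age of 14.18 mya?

The older date is 1947 Ma and the younger is 14.18 Ma.
Periods with start < 1947 and end > 14.18 Ma: Statherian (1800–1600), Calymmian (1600–1400), Ectasian (1400–1200), Stenian (1200–1000), Tonian (1000–720), Cryogenian (720–635), Ediacaran (635–538.8), Cambrian (538.8–485.4), Ordovician (485.4–443.8), Silurian (443.8–419.2), Devonian (419.2–358.9), Carboniferous (358.9–298.9), Permian (298.9–251.902), Triassic (251.902–201.4), Jurassic (201.4–145), Cretaceous (145–66), Paleogene (66–23.03).
That is 17 complete periods.

17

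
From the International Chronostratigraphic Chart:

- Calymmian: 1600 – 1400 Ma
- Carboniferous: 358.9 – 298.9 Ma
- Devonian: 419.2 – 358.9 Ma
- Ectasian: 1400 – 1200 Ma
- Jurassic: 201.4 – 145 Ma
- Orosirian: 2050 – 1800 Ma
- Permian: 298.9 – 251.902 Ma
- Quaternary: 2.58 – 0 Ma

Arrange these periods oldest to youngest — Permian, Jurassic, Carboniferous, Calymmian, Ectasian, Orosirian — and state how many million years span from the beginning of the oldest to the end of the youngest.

Start ages (Ma): Orosirian 2050, Calymmian 1600, Ectasian 1400, Carboniferous 358.9, Permian 298.9, Jurassic 201.4.
Ordered oldest to youngest: Orosirian, Calymmian, Ectasian, Carboniferous, Permian, Jurassic.
Span = 2050 − 145 = 1905 Myr.

Orosirian, Calymmian, Ectasian, Carboniferous, Permian, Jurassic; total span 1905 Myr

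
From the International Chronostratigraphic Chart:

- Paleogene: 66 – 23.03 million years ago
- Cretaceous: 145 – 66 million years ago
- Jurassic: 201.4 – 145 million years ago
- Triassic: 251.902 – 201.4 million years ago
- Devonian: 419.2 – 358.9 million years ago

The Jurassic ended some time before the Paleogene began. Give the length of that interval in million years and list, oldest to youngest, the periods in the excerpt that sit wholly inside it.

79 million years; Cretaceous

The Jurassic closes at 145 Ma and the Paleogene opens at 66 Ma, so the interval is 145 − 66 = 79 Myr.
A period fits inside if it starts at or after 145 Ma and ends at or before 66 Ma; oldest first that gives Cretaceous.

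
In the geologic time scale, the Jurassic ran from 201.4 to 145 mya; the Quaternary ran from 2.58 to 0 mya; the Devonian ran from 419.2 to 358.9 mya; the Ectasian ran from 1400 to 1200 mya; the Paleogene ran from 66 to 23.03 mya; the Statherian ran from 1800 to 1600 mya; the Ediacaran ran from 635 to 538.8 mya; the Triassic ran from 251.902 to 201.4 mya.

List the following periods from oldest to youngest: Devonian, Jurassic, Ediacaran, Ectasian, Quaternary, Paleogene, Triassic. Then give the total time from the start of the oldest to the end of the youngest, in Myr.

Ectasian, Ediacaran, Devonian, Triassic, Jurassic, Paleogene, Quaternary; total span 1400 Myr

Start ages (Ma): Ectasian 1400, Ediacaran 635, Devonian 419.2, Triassic 251.902, Jurassic 201.4, Paleogene 66, Quaternary 2.58.
Ordered oldest to youngest: Ectasian, Ediacaran, Devonian, Triassic, Jurassic, Paleogene, Quaternary.
Span = 1400 − 0 = 1400 Myr.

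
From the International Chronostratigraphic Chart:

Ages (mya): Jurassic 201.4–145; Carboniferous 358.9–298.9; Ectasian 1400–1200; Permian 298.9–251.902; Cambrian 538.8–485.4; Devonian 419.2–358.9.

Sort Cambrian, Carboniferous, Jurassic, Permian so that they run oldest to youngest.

Cambrian, then Carboniferous, then Permian, then Jurassic

Read off each span (Ma): Cambrian 538.8–485.4; Carboniferous 358.9–298.9; Jurassic 201.4–145; Permian 298.9–251.902.
Larger Ma is older, so oldest→youngest is Cambrian, Carboniferous, Permian, Jurassic.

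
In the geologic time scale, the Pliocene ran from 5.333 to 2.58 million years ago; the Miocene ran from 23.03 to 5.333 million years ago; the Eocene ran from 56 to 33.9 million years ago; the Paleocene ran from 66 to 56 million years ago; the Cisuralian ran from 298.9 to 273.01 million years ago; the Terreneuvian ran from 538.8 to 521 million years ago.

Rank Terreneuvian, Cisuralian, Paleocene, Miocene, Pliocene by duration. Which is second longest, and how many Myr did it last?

Terreneuvian, 17.8 million years

Start − end for each: Terreneuvian 538.8 − 521 = 17.8; Cisuralian 298.9 − 273.01 = 25.89; Paleocene 66 − 56 = 10; Miocene 23.03 − 5.333 = 17.697; Pliocene 5.333 − 2.58 = 2.753.
Ranking these from longest: Cisuralian > Terreneuvian > Miocene > Paleocene > Pliocene.
Position 2 in that ranking is Terreneuvian, which lasted 17.8 Myr.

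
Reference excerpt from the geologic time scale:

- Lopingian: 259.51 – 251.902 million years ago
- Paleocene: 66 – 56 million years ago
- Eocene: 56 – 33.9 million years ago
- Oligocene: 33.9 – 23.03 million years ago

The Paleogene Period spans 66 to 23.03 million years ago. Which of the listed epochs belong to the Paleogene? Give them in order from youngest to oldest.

Epochs with both bounds inside 66–23.03 Ma: Oligocene (33.9–23.03), Eocene (56–33.9), Paleocene (66–56).

Oligocene, Eocene, Paleocene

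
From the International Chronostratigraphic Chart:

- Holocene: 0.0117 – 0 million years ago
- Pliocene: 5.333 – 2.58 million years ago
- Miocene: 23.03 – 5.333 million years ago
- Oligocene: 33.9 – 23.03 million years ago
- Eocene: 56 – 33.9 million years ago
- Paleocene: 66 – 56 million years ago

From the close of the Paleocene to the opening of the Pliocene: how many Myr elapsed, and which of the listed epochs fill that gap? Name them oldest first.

The Paleocene closes at 56 Ma and the Pliocene opens at 5.333 Ma, so the interval is 56 − 5.333 = 50.667 Myr.
An epoch fits inside if it starts at or after 56 Ma and ends at or before 5.333 Ma; oldest first that gives Eocene, Oligocene, Miocene.

50.667 million years; Eocene, Oligocene, Miocene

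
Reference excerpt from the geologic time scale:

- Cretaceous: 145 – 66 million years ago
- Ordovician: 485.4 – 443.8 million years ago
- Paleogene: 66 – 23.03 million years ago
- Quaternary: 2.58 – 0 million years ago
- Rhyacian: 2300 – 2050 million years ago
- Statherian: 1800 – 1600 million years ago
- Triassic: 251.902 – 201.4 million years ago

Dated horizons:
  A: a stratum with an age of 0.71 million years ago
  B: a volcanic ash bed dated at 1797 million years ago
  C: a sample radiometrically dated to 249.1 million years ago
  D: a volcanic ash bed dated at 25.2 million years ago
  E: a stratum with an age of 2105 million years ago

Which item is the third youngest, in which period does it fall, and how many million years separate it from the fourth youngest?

Smaller Ma means younger, so youngest first: A 0.71 < D 25.2 < C 249.1 < B 1797 < E 2105.
Counting 3 along gives C (249.1 Ma); the excerpt puts that inside the Triassic, 251.902–201.4 Ma.
Next in line is B (1797 Ma), and 1797 − 249.1 = 1547.9 Myr.

C, in the Triassic; 1547.9 million years to B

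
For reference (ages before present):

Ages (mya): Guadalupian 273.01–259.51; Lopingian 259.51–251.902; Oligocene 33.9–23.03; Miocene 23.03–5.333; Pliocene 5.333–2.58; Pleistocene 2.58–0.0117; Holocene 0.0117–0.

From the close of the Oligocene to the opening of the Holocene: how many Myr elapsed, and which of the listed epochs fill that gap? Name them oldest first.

The Oligocene closes at 23.03 Ma and the Holocene opens at 0.0117 Ma, so the interval is 23.03 − 0.0117 = 23.0183 Myr.
An epoch fits inside if it starts at or after 23.03 Ma and ends at or before 0.0117 Ma; oldest first that gives Miocene, Pliocene, Pleistocene.

23.0183 million years; Miocene, Pliocene, Pleistocene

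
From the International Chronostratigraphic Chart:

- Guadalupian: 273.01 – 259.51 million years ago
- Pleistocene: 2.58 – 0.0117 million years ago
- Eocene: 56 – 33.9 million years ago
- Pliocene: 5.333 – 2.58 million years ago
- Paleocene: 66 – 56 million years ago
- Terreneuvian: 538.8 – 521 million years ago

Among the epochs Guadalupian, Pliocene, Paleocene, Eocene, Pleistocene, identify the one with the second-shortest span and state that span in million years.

Durations: Guadalupian 13.5; Pliocene 2.753; Paleocene 10; Eocene 22.1; Pleistocene 2.5683 Myr.
Sorted shortest-first: Pleistocene (2.5683), Pliocene (2.753), Paleocene (10), Guadalupian (13.5), Eocene (22.1).
The second shortest is Pliocene at 2.753 Myr.

Pliocene, 2.753 million years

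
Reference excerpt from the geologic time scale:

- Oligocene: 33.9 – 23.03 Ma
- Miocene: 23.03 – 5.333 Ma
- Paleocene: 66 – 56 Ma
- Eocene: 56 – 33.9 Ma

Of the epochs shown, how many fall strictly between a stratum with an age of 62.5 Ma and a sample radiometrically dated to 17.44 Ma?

2

The older date is 62.5 Ma and the younger is 17.44 Ma.
Epochs with start < 62.5 and end > 17.44 Ma: Eocene (56–33.9), Oligocene (33.9–23.03).
That is 2 complete epochs.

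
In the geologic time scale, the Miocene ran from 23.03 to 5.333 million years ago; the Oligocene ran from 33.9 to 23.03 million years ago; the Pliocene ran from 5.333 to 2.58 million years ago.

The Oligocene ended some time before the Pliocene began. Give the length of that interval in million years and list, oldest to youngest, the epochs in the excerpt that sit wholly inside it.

End of Oligocene = 23.03 Ma; start of Pliocene = 5.333 Ma.
Gap = 23.03 − 5.333 = 17.697 Myr.
Epochs wholly inside 23.03–5.333 Ma: Miocene (23.03–5.333).

17.697 million years; Miocene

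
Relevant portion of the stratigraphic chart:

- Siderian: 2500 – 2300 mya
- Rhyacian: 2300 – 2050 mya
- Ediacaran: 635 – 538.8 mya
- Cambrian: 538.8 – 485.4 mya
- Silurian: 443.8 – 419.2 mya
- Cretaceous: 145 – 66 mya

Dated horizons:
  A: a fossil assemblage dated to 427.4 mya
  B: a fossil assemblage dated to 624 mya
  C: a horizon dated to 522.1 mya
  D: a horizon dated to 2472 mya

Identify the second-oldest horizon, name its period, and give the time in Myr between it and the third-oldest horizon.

B, in the Ediacaran; 101.9 million years to C

Sorted oldest-first by Ma: D (2472), B (624), C (522.1), A (427.4).
The second oldest is B at 624 Ma, which lies in 635–538.8 Ma: the Ediacaran.
The third oldest is C at 522.1 Ma; separation = |624 − 522.1| = 101.9 Myr.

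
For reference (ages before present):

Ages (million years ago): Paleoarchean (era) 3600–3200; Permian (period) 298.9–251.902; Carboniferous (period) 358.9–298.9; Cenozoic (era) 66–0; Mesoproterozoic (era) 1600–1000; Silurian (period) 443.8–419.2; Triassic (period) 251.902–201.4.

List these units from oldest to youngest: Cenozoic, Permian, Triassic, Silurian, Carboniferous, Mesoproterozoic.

Mesoproterozoic, Silurian, Carboniferous, Permian, Triassic, Cenozoic

The oldest of these is Mesoproterozoic (starts 1600 Ma) and the youngest is Cenozoic (ends 0 Ma).
In between, by decreasing start age: Silurian (443.8), Carboniferous (358.9), Permian (298.9), Triassic (251.902).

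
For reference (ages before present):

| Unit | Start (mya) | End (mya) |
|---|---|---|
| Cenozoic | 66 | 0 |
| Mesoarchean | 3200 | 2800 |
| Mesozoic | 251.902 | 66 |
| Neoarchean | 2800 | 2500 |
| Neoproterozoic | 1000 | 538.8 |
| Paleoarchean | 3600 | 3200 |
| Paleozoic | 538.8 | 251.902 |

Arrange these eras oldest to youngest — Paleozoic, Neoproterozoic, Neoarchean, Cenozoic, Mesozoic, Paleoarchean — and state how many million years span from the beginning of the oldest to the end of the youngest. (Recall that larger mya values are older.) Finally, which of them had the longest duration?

Start ages (Ma): Paleoarchean 3600, Neoarchean 2800, Neoproterozoic 1000, Paleozoic 538.8, Mesozoic 251.902, Cenozoic 66.
Ordered oldest to youngest: Paleoarchean, Neoarchean, Neoproterozoic, Paleozoic, Mesozoic, Cenozoic.
Span = 3600 − 0 = 3600 Myr.
Durations: Paleoarchean 400, Neoarchean 300, Mesozoic 185.902, Neoproterozoic 461.2, Cenozoic 66, Paleozoic 286.898 → longest is Neoproterozoic (461.2 Myr).

Paleoarchean → Neoarchean → Neoproterozoic → Paleozoic → Mesozoic → Cenozoic; total span 3600 Myr; longest is Neoproterozoic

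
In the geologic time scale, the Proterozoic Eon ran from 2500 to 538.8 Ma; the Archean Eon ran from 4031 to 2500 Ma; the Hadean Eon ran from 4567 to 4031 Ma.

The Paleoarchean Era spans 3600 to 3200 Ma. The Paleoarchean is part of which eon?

Archean

The Paleoarchean (3600–3200 Ma) lies entirely within 4031–2500 Ma, the Archean Eon.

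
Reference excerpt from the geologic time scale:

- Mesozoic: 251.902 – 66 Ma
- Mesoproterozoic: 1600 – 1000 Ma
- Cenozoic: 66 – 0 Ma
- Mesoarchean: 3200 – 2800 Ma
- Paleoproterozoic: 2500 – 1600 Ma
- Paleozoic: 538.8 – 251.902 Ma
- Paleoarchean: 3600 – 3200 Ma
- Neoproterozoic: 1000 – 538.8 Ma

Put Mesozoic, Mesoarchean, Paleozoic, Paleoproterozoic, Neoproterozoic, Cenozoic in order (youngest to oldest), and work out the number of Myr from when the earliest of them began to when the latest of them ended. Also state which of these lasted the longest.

Cenozoic → Mesozoic → Paleozoic → Neoproterozoic → Paleoproterozoic → Mesoarchean; total span 3200 Myr; longest is Paleoproterozoic

Start ages (Ma): Mesoarchean 3200, Paleoproterozoic 2500, Neoproterozoic 1000, Paleozoic 538.8, Mesozoic 251.902, Cenozoic 66.
Ordered youngest to oldest: Cenozoic, Mesozoic, Paleozoic, Neoproterozoic, Paleoproterozoic, Mesoarchean.
Span = 3200 − 0 = 3200 Myr.
Durations: Paleoproterozoic 900, Mesozoic 185.902, Neoproterozoic 461.2, Paleozoic 286.898, Cenozoic 66, Mesoarchean 400 → longest is Paleoproterozoic (900 Myr).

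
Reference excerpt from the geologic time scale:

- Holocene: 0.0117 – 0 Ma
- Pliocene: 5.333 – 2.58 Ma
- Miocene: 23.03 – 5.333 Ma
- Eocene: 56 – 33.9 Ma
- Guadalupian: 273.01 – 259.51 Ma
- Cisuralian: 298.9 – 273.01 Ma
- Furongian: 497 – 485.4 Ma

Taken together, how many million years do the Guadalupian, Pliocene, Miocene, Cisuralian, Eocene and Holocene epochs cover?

81.9517 million years

Each duration: Guadalupian = 13.5; Pliocene = 2.753; Miocene = 17.697; Cisuralian = 25.89; Eocene = 22.1; Holocene = 0.0117.
Sum: 13.5 + 2.753 + 17.697 + 25.89 + 22.1 + 0.0117 = 81.9517 Myr.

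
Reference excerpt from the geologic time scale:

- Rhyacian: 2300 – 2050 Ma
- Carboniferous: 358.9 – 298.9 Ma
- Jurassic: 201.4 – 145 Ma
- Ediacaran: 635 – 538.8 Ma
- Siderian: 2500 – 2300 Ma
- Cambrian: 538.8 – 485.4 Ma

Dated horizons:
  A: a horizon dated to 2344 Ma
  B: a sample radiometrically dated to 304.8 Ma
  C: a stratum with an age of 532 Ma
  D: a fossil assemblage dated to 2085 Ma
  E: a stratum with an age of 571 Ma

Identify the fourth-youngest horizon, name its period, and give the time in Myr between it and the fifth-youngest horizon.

Sorted youngest-first by Ma: B (304.8), C (532), E (571), D (2085), A (2344).
The fourth youngest is D at 2085 Ma, which lies in 2300–2050 Ma: the Rhyacian.
The fifth youngest is A at 2344 Ma; separation = |2085 − 2344| = 259 Myr.

D, in the Rhyacian; 259 million years to A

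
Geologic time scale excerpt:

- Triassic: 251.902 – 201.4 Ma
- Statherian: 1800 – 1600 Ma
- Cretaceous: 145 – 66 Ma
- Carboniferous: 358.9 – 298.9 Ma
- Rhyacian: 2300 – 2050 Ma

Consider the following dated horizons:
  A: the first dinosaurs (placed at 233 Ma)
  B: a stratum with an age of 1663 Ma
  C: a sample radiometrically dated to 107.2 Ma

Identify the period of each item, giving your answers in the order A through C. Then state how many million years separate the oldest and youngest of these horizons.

A — Triassic; B — Statherian; C — Cretaceous; span 1555.8 million years

A: 233 Ma lies in 251.902–201.4 Ma, so Triassic.
B: 1663 Ma lies in 1800–1600 Ma, so Statherian.
C: 107.2 Ma lies in 145–66 Ma, so Cretaceous.
Oldest = 1663 Ma, youngest = 107.2 Ma → span 1555.8 Myr.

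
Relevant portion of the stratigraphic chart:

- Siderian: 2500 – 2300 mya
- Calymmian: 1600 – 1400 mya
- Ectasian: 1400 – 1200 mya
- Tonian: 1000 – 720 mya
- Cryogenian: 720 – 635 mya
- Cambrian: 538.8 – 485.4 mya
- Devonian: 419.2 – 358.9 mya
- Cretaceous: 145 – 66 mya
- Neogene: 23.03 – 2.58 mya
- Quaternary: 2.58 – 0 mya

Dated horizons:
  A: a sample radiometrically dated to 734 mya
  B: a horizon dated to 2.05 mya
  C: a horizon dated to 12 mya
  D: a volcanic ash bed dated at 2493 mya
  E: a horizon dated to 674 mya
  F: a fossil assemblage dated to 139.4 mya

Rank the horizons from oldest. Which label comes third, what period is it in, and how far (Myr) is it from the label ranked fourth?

E, in the Cryogenian; 534.6 million years to F

Sorted oldest-first by Ma: D (2493), A (734), E (674), F (139.4), C (12), B (2.05).
The third oldest is E at 674 Ma, which lies in 720–635 Ma: the Cryogenian.
The fourth oldest is F at 139.4 Ma; separation = |674 − 139.4| = 534.6 Myr.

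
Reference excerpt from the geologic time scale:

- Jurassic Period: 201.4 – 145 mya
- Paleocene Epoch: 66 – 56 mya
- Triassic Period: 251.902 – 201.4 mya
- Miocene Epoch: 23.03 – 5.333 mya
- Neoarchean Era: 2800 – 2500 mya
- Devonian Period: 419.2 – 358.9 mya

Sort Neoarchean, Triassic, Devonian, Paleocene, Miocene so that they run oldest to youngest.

Neoarchean, then Devonian, then Triassic, then Paleocene, then Miocene

The oldest of these is Neoarchean (starts 2800 Ma) and the youngest is Miocene (ends 5.333 Ma).
In between, by decreasing start age: Devonian (419.2), Triassic (251.902), Paleocene (66).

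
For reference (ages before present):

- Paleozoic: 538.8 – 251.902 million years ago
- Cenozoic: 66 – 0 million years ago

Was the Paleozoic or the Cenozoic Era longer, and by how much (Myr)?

Paleozoic, by 220.898 million years

Paleozoic: 538.8 − 251.902 = 286.898 Myr.
Cenozoic: 66 − 0 = 66 Myr.
Difference: 286.898 − 66 = 220.898 Myr, so the Paleozoic was longer.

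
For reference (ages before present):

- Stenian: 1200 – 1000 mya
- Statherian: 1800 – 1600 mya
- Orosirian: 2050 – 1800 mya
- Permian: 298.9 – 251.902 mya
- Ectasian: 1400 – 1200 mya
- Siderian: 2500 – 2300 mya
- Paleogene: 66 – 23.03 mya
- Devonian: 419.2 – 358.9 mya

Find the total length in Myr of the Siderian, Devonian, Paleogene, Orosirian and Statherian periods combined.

753.27 million years

Duration is start − end for each: (2500 − 2300) + (419.2 − 358.9) + (66 − 23.03) + (2050 − 1800) + (1800 − 1600).
That is 200 + 60.3 + 42.97 + 250 + 200, which totals 753.27 million years.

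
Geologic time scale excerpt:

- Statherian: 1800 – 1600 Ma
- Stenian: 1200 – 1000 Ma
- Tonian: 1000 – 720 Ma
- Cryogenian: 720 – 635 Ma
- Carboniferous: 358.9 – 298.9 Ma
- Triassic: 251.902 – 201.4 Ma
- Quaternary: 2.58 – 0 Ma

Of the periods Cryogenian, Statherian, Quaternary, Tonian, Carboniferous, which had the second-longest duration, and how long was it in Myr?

Statherian, 200 million years

Start − end for each: Cryogenian 720 − 635 = 85; Statherian 1800 − 1600 = 200; Quaternary 2.58 − 0 = 2.58; Tonian 1000 − 720 = 280; Carboniferous 358.9 − 298.9 = 60.
Ranking these from longest: Tonian > Statherian > Cryogenian > Carboniferous > Quaternary.
Position 2 in that ranking is Statherian, which lasted 200 Myr.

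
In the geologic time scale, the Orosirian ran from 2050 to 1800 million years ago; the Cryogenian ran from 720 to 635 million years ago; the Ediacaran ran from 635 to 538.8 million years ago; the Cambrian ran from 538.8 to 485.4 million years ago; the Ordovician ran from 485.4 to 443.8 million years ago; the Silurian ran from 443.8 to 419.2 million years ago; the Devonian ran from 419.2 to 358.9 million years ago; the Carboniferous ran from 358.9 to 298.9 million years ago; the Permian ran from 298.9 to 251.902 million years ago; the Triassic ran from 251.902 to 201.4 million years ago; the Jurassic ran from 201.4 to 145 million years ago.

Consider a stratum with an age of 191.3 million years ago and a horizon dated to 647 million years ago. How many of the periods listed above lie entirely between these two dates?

647 Ma sits inside the Cryogenian (720–635) and 191.3 Ma inside the Jurassic (201.4–145); neither of those is wholly between the two dates.
The listed periods lying completely between them are Ediacaran, Cambrian, Ordovician, Silurian, Devonian, Carboniferous, Permian, Triassic — 8 in all.

8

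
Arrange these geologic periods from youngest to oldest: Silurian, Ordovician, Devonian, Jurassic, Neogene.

Group by era (each group listed oldest first) — Paleozoic: Ordovician, Silurian, Devonian; Mesozoic: Jurassic; Cenozoic: Neogene. The eras run Paleozoic → Mesozoic → Cenozoic. Concatenating the groups in that era order and then reversing gives youngest to oldest.

Neogene, Jurassic, Devonian, Silurian, Ordovician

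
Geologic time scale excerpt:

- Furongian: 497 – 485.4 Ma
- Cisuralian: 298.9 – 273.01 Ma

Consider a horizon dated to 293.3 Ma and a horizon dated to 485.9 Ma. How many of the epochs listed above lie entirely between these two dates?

0

Checking each listed span, none has both start < 485.9 Ma and end > 293.3 Ma — every epoch straddles one of the two dates or lies outside them — so the count is 0.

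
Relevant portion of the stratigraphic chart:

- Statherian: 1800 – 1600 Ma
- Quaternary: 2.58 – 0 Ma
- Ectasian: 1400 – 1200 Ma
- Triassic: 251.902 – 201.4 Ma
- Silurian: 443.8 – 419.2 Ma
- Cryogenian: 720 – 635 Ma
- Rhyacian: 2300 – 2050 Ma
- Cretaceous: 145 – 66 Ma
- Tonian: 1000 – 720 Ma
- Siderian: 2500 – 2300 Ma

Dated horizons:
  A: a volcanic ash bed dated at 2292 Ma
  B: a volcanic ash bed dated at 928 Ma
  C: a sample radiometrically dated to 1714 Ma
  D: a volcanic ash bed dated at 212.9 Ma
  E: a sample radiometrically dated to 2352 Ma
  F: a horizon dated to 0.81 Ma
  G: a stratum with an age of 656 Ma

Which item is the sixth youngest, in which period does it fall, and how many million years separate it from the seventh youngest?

A, in the Rhyacian; 60 million years to E

Smaller Ma means younger, so youngest first: F 0.81 < D 212.9 < G 656 < B 928 < C 1714 < A 2292 < E 2352.
Counting 6 along gives A (2292 Ma); the excerpt puts that inside the Rhyacian, 2300–2050 Ma.
Next in line is E (2352 Ma), and 2352 − 2292 = 60 Myr.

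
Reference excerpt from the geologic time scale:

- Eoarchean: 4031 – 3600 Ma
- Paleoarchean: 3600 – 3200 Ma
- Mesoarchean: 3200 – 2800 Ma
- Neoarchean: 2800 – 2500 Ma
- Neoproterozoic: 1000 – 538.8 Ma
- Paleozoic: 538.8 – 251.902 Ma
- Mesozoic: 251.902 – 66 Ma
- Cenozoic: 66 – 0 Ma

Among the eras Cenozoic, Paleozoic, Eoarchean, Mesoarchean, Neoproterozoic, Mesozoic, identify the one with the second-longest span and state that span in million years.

Eoarchean, 431 million years

Durations: Cenozoic 66; Paleozoic 286.898; Eoarchean 431; Mesoarchean 400; Neoproterozoic 461.2; Mesozoic 185.902 Myr.
Sorted longest-first: Neoproterozoic (461.2), Eoarchean (431), Mesoarchean (400), Paleozoic (286.898), Mesozoic (185.902), Cenozoic (66).
The second longest is Eoarchean at 431 Myr.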